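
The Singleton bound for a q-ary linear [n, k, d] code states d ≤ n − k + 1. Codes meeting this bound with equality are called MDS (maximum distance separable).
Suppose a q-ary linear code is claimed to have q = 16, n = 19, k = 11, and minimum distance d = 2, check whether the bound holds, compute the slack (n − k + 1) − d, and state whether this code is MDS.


Singleton RHS = n − k + 1 = 9, slack = 7, bound satisfied, not MDS.

Singleton bound: d ≤ n − k + 1.
Here n = 19, k = 11, so n − k + 1 = 9.
Given d = 2, check d ≤ 9: YES.
Slack = (n − k + 1) − d = 7.
The code is NOT MDS (slack = 7 > 0).
Description: the claimed parameters are [19, 11, 2]_16; such a code would be non-MDS.


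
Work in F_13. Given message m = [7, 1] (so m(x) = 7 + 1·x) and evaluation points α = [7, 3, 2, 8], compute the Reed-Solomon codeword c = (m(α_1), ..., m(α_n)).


c = [1, 10, 9, 2]

Message polynomial: m(x) = 7 + 1·x (mod 13).
For each evaluation point α_i, compute m(α_i) mod 13:
  α_1 = 7: Horner steps 1 → 1, so m(7) = 1.
  α_2 = 3: Horner steps 1 → 10, so m(3) = 10.
  α_3 = 2: Horner steps 1 → 9, so m(2) = 9.
  α_4 = 8: Horner steps 1 → 2, so m(8) = 2.
Codeword c = [1, 10, 9, 2] ∈ F_13^4.


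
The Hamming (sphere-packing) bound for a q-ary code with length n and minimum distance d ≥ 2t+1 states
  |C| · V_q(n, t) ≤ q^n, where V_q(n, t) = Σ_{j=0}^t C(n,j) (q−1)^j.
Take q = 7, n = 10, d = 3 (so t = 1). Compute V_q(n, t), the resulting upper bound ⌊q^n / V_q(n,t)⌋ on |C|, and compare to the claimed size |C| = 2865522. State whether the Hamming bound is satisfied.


V_q(n, t) = 61, q^n = 282475249, Hamming bound = 4630741, |C| = 2865522 ≤ bound (satisfied).

Step 1: Compute V_q(n, t) = Σ_{j=0}^1 C(n, j) (q−1)^j.
  j = 0: C(10,0)·(6)^0 = 1·1 = 1.
  j = 1: C(10,1)·(6)^1 = 10·6 = 60.
  V_q(n, t) = 1 + 60 = 61.
Step 2: q^n = 7^10 = 282475249.
Step 3: Hamming bound ⌊q^n / V_q(n,t)⌋ = ⌊282475249/61⌋ = 4630741.
Step 4: Compare |C| = 2865522 to 4630741: satisfied.
The claimed |C| lies below the Hamming bound.


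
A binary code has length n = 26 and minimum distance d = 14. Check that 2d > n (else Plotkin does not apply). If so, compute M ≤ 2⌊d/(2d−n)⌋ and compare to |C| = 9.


Plotkin bound M ≤ 14; given |C| = 9 ≤ bound (satisfied).

Check applicability: 2d = 28, n = 26.
2d − n = 2 > 0, so Plotkin applies.
Compute d/(2d−n) = 14/2 ≈ 7.0000.
⌊d/(2d−n)⌋ = 7.
Plotkin bound: M ≤ 2·7 = 14.
Given |C| = 9, check: satisfied.
This |C| is below the Plotkin bound.


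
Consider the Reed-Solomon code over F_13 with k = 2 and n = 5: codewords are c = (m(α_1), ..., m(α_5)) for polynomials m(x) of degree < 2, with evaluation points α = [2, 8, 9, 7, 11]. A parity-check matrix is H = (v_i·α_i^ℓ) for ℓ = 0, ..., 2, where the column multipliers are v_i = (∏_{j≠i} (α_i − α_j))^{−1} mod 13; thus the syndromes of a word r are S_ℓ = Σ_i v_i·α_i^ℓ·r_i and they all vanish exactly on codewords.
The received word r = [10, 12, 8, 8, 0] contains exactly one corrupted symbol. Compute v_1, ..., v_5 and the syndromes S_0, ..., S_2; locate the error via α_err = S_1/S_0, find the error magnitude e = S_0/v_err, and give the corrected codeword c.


S = (8, 4, 2), error at position 4, error magnitude e = 5, c = [10, 12, 8, 3, 0].

Step 1: column multipliers v_i = (∏_{j≠i}(α_i − α_j))^{−1} mod 13.
  i = 1 (α = 2): (2−8)(2−9)(2−7)(2−11) = (−6)·(−7)·(−5)·(−9) = 1890 ≡ 5, so v_1 = 5^{−1} = 8 (mod 13).
  i = 2 (α = 8): (8−2)(8−9)(8−7)(8−11) = 6·(−1)·1·(−3) = 18 ≡ 5, so v_2 = 5^{−1} = 8 (mod 13).
  i = 3 (α = 9): (9−2)(9−8)(9−7)(9−11) = 7·1·2·(−2) = −28 ≡ 11, so v_3 = 11^{−1} = 6 (mod 13).
  i = 4 (α = 7): (7−2)(7−8)(7−9)(7−11) = 5·(−1)·(−2)·(−4) = −40 ≡ 12, so v_4 = 12^{−1} = 12 (mod 13).
  i = 5 (α = 11): (11−2)(11−8)(11−9)(11−7) = 9·3·2·4 = 216 ≡ 8, so v_5 = 8^{−1} = 5 (mod 13).
  v = [8, 8, 6, 12, 5].
Step 2: syndromes of r = [10, 12, 8, 8, 0] (all sums mod 13).
  S_0 = Σ v_i r_i = 8·10 + 8·12 + 6·8 + 12·8 + 5·0 = 320 ≡ 8.
  S_1 = Σ v_i α_i r_i = 8·2·10 + 8·8·12 + 6·9·8 + 12·7·8 + 5·11·0 = 2032 ≡ 4.
  α_i^2 mod 13 = [4, 12, 3, 10, 4].
  S_2 = Σ v_i α_i^2 r_i = 8·4·10 + 8·12·12 + 6·3·8 + 12·10·8 + 5·4·0 = 2576 ≡ 2.
  S = (8, 4, 2) ≠ 0, so r is not a codeword (an error is present).
Step 3: locate the error. For a single error e at position i, S_ℓ = v_i·e·α_i^ℓ, so α_err = S_1/S_0.
  S_0^{−1} = 8^{−1} = 5 (mod 13), so α_err = 4·5 = 20 ≡ 7 = α_4. Error position i = 4.
  Consistency check: S_2/S_1 = 2·10 = 20 ≡ 7 = α_err ✓ (single-error assumption holds).
Step 4: error magnitude e = S_0/v_4 = S_0·∏_{j≠4}(α_4 − α_j) = 8·12 = 96 ≡ 5 (mod 13).
Step 5: correct position 4: c_4 = r_4 − e = 8 − 5 ≡ 3 (mod 13). Hence c = [10, 12, 8, 3, 0].
  Check: interpolating c through the α_i gives m(x) = 5 + 9·x (degree < 2) with m(α_i) = c_i for every i, so c is indeed a codeword.


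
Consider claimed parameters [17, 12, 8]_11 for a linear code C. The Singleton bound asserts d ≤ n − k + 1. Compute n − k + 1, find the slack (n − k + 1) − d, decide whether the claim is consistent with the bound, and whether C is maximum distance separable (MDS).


Singleton RHS = n − k + 1 = 6, slack = -2, bound violated (no such code; not MDS).

Singleton bound: d ≤ n − k + 1.
Here n = 17, k = 12, so n − k + 1 = 6.
Given d = 8, check d ≤ 6: NO.
Slack = (n − k + 1) − d = -2.
The slack is negative: d = 8 exceeds n − k + 1 = 6 by 2, so the Singleton bound is violated and no linear [17, 12, 8]_11 code can exist. In particular it is not MDS (MDS requires d = n − k + 1 exactly).
Description: the claimed parameters are [17, 12, 8]_11; such a code would be impossible (violates the Singleton bound).


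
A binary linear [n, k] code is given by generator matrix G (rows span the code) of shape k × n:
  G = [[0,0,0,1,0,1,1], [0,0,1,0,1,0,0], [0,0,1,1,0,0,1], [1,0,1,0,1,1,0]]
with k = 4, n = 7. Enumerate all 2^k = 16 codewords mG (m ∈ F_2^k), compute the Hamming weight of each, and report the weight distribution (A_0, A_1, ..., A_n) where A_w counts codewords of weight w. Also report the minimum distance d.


Weight distribution: A_0 = 1, A_2 = 6, A_3 = 4, A_4 = 1, A_5 = 4. Minimum distance d = 2.

Enumerate all 2^4 = 16 messages m ∈ F_2^4.
For each, compute codeword c = mG in F_2^7, then tally its weight.
  m = 0000 → c = 0000000, weight = 0.
  m = 1000 → c = 0001011, weight = 3.
  m = 0100 → c = 0010100, weight = 2.
  m = 1100 → c = 0011111, weight = 5.
  m = 0010 → c = 0011001, weight = 3.
  m = 1010 → c = 0010010, weight = 2.
  m = 0110 → c = 0001101, weight = 3.
  m = 1110 → c = 0000110, weight = 2.
  m = 0001 → c = 1010110, weight = 4.
  m = 1001 → c = 1011101, weight = 5.
  m = 0101 → c = 1000010, weight = 2.
  m = 1101 → c = 1001001, weight = 3.
  m = 0011 → c = 1001111, weight = 5.
  m = 1011 → c = 1000100, weight = 2.
  m = 0111 → c = 1011011, weight = 5.
  m = 1111 → c = 1010000, weight = 2.
Tally weights:
  weight 0: 1 codewords.
  weight 2: 6 codewords.
  weight 3: 4 codewords.
  weight 4: 1 codewords.
  weight 5: 4 codewords.
Minimum distance d = smallest w > 0 with A_w > 0 = 2.
Sanity: Σ A_w = 16 = 2^4 = 16 ✓.


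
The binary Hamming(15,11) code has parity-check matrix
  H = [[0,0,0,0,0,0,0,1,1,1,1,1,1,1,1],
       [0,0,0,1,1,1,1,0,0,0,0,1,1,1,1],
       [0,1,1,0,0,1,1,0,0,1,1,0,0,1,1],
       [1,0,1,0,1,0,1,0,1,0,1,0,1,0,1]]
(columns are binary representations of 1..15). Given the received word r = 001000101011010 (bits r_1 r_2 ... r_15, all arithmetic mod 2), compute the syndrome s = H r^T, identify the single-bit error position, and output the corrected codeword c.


s = (0, 1, 0, 0)^T, error position = 4, corrected codeword c = 001100101011010

Compute s = H r^T mod 2 one row at a time:
  s_1 = 0 + 1 + 0 + 1 + 1 + 0 + 1 + 0 = 4 ≡ 0 (mod 2).
  s_2 = 0 + 0 + 0 + 1 + 1 + 0 + 1 + 0 = 3 ≡ 1 (mod 2).
  s_3 = 0 + 1 + 0 + 1 + 0 + 1 + 1 + 0 = 4 ≡ 0 (mod 2).
  s_4 = 0 + 1 + 0 + 1 + 1 + 1 + 0 + 0 = 4 ≡ 0 (mod 2).
s = (0, 1, 0, 0)^T — this equals column 4 of H (binary 0100), so error is at position 4.
Correct: flip bit 4 of r = 001000101011010 to get c = 001100101011010.


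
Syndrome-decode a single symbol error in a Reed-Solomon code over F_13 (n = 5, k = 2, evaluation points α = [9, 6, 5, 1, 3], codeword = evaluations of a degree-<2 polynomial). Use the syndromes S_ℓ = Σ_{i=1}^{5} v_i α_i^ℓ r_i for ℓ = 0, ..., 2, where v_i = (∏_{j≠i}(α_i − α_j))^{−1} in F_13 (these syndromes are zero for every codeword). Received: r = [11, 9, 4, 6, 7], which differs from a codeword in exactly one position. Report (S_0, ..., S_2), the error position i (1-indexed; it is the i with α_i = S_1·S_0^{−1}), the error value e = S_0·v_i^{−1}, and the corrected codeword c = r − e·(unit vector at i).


S = (6, 6, 6), error at position 4, error magnitude e = 9, c = [11, 9, 4, 10, 7].

Step 1: column multipliers v_i = (∏_{j≠i}(α_i − α_j))^{−1} mod 13.
  i = 1 (α = 9): (9−6)(9−5)(9−1)(9−3) = 3·4·8·6 = 576 ≡ 4, so v_1 = 4^{−1} = 10 (mod 13).
  i = 2 (α = 6): (6−9)(6−5)(6−1)(6−3) = (−3)·1·5·3 = −45 ≡ 7, so v_2 = 7^{−1} = 2 (mod 13).
  i = 3 (α = 5): (5−9)(5−6)(5−1)(5−3) = (−4)·(−1)·4·2 = 32 ≡ 6, so v_3 = 6^{−1} = 11 (mod 13).
  i = 4 (α = 1): (1−9)(1−6)(1−5)(1−3) = (−8)·(−5)·(−4)·(−2) = 320 ≡ 8, so v_4 = 8^{−1} = 5 (mod 13).
  i = 5 (α = 3): (3−9)(3−6)(3−5)(3−1) = (−6)·(−3)·(−2)·2 = −72 ≡ 6, so v_5 = 6^{−1} = 11 (mod 13).
  v = [10, 2, 11, 5, 11].
Step 2: syndromes of r = [11, 9, 4, 6, 7] (all sums mod 13).
  S_0 = Σ v_i r_i = 10·11 + 2·9 + 11·4 + 5·6 + 11·7 = 279 ≡ 6.
  S_1 = Σ v_i α_i r_i = 10·9·11 + 2·6·9 + 11·5·4 + 5·1·6 + 11·3·7 = 1579 ≡ 6.
  α_i^2 mod 13 = [3, 10, 12, 1, 9].
  S_2 = Σ v_i α_i^2 r_i = 10·3·11 + 2·10·9 + 11·12·4 + 5·1·6 + 11·9·7 = 1761 ≡ 6.
  S = (6, 6, 6) ≠ 0, so r is not a codeword (an error is present).
Step 3: locate the error. For a single error e at position i, S_ℓ = v_i·e·α_i^ℓ, so α_err = S_1/S_0.
  S_0^{−1} = 6^{−1} = 11 (mod 13), so α_err = 6·11 = 66 ≡ 1 = α_4. Error position i = 4.
  Consistency check: S_2/S_1 = 6·11 = 66 ≡ 1 = α_err ✓ (single-error assumption holds).
Step 4: error magnitude e = S_0/v_4 = S_0·∏_{j≠4}(α_4 − α_j) = 6·8 = 48 ≡ 9 (mod 13).
Step 5: correct position 4: c_4 = r_4 − e = 6 − 9 ≡ 10 (mod 13). Hence c = [11, 9, 4, 10, 7].
  Check: interpolating c through the α_i gives m(x) = 5 + 5·x (degree < 2) with m(α_i) = c_i for every i, so c is indeed a codeword.


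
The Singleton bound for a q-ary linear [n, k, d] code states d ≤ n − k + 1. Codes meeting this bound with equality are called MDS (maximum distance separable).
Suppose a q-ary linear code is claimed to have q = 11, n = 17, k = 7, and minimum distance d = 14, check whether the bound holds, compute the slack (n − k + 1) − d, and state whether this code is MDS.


Singleton RHS = n − k + 1 = 11, slack = -3, bound violated (no such code; not MDS).

Singleton bound: d ≤ n − k + 1.
Here n = 17, k = 7, so n − k + 1 = 11.
Given d = 14, check d ≤ 11: NO.
Slack = (n − k + 1) − d = -3.
The slack is negative: d = 14 exceeds n − k + 1 = 11 by 3, so the Singleton bound is violated and no linear [17, 7, 14]_11 code can exist. In particular it is not MDS (MDS requires d = n − k + 1 exactly).
Description: the claimed parameters are [17, 7, 14]_11; such a code would be impossible (violates the Singleton bound).


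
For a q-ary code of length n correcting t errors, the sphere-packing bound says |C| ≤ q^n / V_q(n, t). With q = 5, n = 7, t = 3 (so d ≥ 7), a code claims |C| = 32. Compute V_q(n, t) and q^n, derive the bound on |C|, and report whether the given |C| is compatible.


V_q(n, t) = 2605, q^n = 78125, Hamming bound = 29, |C| = 32 > bound (violated).

Step 1: Compute V_q(n, t) = Σ_{j=0}^3 C(n, j) (q−1)^j.
  j = 0: C(7,0)·(4)^0 = 1·1 = 1.
  j = 1: C(7,1)·(4)^1 = 7·4 = 28.
  j = 2: C(7,2)·(4)^2 = 21·16 = 336.
  j = 3: C(7,3)·(4)^3 = 35·64 = 2240.
  V_q(n, t) = 1 + 28 + 336 + 2240 = 2605.
Step 2: q^n = 5^7 = 78125.
Step 3: Hamming bound ⌊q^n / V_q(n,t)⌋ = ⌊78125/2605⌋ = 29.
Step 4: Compare |C| = 32 to 29: violated.
The claimed |C| lies above the Hamming bound, so no 5-ary code of length 7 with d ≥ 7 can have 32 codewords.


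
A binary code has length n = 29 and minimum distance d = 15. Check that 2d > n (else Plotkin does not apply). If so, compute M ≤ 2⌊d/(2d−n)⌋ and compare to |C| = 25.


Plotkin bound M ≤ 30; given |C| = 25 ≤ bound (satisfied).

Check applicability: 2d = 30, n = 29.
2d − n = 1 > 0, so Plotkin applies.
Compute d/(2d−n) = 15/1 ≈ 15.0000.
⌊d/(2d−n)⌋ = 15.
Plotkin bound: M ≤ 2·15 = 30.
Given |C| = 25, check: satisfied.
This |C| is below the Plotkin bound.


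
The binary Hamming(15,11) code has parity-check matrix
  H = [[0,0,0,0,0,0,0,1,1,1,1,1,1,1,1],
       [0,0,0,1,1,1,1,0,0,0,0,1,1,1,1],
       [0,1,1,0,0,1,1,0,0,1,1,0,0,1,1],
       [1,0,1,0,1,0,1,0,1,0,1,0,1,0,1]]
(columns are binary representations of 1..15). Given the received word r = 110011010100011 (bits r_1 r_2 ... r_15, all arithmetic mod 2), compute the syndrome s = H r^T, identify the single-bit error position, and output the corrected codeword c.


s = (0, 0, 1, 1)^T, error position = 3, corrected codeword c = 111011010100011

Compute s = H r^T mod 2 one row at a time:
  s_1 = 1 + 0 + 1 + 0 + 0 + 0 + 1 + 1 = 4 ≡ 0 (mod 2).
  s_2 = 0 + 1 + 1 + 0 + 0 + 0 + 1 + 1 = 4 ≡ 0 (mod 2).
  s_3 = 1 + 0 + 1 + 0 + 1 + 0 + 1 + 1 = 5 ≡ 1 (mod 2).
  s_4 = 1 + 0 + 1 + 0 + 0 + 0 + 0 + 1 = 3 ≡ 1 (mod 2).
s = (0, 0, 1, 1)^T — this equals column 3 of H (binary 0011), so error is at position 3.
Correct: flip bit 3 of r = 110011010100011 to get c = 111011010100011.


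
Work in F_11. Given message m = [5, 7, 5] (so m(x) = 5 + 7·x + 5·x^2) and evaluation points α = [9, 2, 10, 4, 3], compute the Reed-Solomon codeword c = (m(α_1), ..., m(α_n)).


c = [0, 6, 3, 3, 5]

Message polynomial: m(x) = 5 + 7·x + 5·x^2 (mod 11).
For each evaluation point α_i, compute m(α_i) mod 11:
  α_1 = 9: Horner steps 5 → 8 → 0, so m(9) = 0.
  α_2 = 2: Horner steps 5 → 6 → 6, so m(2) = 6.
  α_3 = 10: Horner steps 5 → 2 → 3, so m(10) = 3.
  α_4 = 4: Horner steps 5 → 5 → 3, so m(4) = 3.
  α_5 = 3: Horner steps 5 → 0 → 5, so m(3) = 5.
Codeword c = [0, 6, 3, 3, 5] ∈ F_11^5.


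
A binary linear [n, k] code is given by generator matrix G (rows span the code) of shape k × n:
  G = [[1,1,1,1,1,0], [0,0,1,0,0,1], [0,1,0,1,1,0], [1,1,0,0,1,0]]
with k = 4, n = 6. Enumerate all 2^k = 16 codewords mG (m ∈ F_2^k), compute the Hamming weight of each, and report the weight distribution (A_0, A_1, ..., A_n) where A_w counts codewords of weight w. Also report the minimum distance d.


Weight distribution: A_0 = 1, A_2 = 6, A_3 = 4, A_4 = 1, A_5 = 4. Minimum distance d = 2.

Enumerate all 2^4 = 16 messages m ∈ F_2^4.
For each, compute codeword c = mG in F_2^6, then tally its weight.
  m = 0000 → c = 000000, weight = 0.
  m = 1000 → c = 111110, weight = 5.
  m = 0100 → c = 001001, weight = 2.
  m = 1100 → c = 110111, weight = 5.
  m = 0010 → c = 010110, weight = 3.
  m = 1010 → c = 101000, weight = 2.
  m = 0110 → c = 011111, weight = 5.
  m = 1110 → c = 100001, weight = 2.
  m = 0001 → c = 110010, weight = 3.
  m = 1001 → c = 001100, weight = 2.
  m = 0101 → c = 111011, weight = 5.
  m = 1101 → c = 000101, weight = 2.
  m = 0011 → c = 100100, weight = 2.
  m = 1011 → c = 011010, weight = 3.
  m = 0111 → c = 101101, weight = 4.
  m = 1111 → c = 010011, weight = 3.
Tally weights:
  weight 0: 1 codewords.
  weight 2: 6 codewords.
  weight 3: 4 codewords.
  weight 4: 1 codewords.
  weight 5: 4 codewords.
Minimum distance d = smallest w > 0 with A_w > 0 = 2.
Sanity: Σ A_w = 16 = 2^4 = 16 ✓.


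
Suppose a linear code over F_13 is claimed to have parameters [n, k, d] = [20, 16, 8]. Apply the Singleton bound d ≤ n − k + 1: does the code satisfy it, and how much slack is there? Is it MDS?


Singleton RHS = n − k + 1 = 5, slack = -3, bound violated (no such code; not MDS).

Singleton bound: d ≤ n − k + 1.
Here n = 20, k = 16, so n − k + 1 = 5.
Given d = 8, check d ≤ 5: NO.
Slack = (n − k + 1) − d = -3.
The slack is negative: d = 8 exceeds n − k + 1 = 5 by 3, so the Singleton bound is violated and no linear [20, 16, 8]_13 code can exist. In particular it is not MDS (MDS requires d = n − k + 1 exactly).
Description: the claimed parameters are [20, 16, 8]_13; such a code would be impossible (violates the Singleton bound).


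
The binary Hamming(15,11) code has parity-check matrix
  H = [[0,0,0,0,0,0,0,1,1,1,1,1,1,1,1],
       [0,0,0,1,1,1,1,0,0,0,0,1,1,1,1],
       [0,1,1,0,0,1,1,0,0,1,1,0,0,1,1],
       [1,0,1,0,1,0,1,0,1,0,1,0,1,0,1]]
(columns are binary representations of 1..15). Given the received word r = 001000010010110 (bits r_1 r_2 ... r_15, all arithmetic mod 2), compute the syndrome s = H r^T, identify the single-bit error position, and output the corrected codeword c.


s = (0, 0, 1, 1)^T, error position = 3, corrected codeword c = 000000010010110

Compute s = H r^T mod 2 one row at a time:
  s_1 = 1 + 0 + 0 + 1 + 0 + 1 + 1 + 0 = 4 ≡ 0 (mod 2).
  s_2 = 0 + 0 + 0 + 0 + 0 + 1 + 1 + 0 = 2 ≡ 0 (mod 2).
  s_3 = 0 + 1 + 0 + 0 + 0 + 1 + 1 + 0 = 3 ≡ 1 (mod 2).
  s_4 = 0 + 1 + 0 + 0 + 0 + 1 + 1 + 0 = 3 ≡ 1 (mod 2).
s = (0, 0, 1, 1)^T — this equals column 3 of H (binary 0011), so error is at position 3.
Correct: flip bit 3 of r = 001000010010110 to get c = 000000010010110.


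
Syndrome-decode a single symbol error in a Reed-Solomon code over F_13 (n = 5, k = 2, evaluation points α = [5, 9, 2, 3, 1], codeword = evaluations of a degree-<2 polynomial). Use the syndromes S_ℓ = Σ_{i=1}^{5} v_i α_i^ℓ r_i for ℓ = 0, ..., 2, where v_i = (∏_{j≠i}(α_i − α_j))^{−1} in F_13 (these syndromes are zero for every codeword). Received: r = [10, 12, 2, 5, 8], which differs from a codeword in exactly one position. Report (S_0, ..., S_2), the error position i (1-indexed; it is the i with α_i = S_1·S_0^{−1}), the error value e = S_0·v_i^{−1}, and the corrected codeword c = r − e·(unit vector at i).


S = (2, 6, 5), error at position 4, error magnitude e = 9, c = [10, 12, 2, 9, 8].

Step 1: column multipliers v_i = (∏_{j≠i}(α_i − α_j))^{−1} mod 13.
  i = 1 (α = 5): (5−9)(5−2)(5−3)(5−1) = (−4)·3·2·4 = −96 ≡ 8, so v_1 = 8^{−1} = 5 (mod 13).
  i = 2 (α = 9): (9−5)(9−2)(9−3)(9−1) = 4·7·6·8 = 1344 ≡ 5, so v_2 = 5^{−1} = 8 (mod 13).
  i = 3 (α = 2): (2−5)(2−9)(2−3)(2−1) = (−3)·(−7)·(−1)·1 = −21 ≡ 5, so v_3 = 5^{−1} = 8 (mod 13).
  i = 4 (α = 3): (3−5)(3−9)(3−2)(3−1) = (−2)·(−6)·1·2 = 24 ≡ 11, so v_4 = 11^{−1} = 6 (mod 13).
  i = 5 (α = 1): (1−5)(1−9)(1−2)(1−3) = (−4)·(−8)·(−1)·(−2) = 64 ≡ 12, so v_5 = 12^{−1} = 12 (mod 13).
  v = [5, 8, 8, 6, 12].
Step 2: syndromes of r = [10, 12, 2, 5, 8] (all sums mod 13).
  S_0 = Σ v_i r_i = 5·10 + 8·12 + 8·2 + 6·5 + 12·8 = 288 ≡ 2.
  S_1 = Σ v_i α_i r_i = 5·5·10 + 8·9·12 + 8·2·2 + 6·3·5 + 12·1·8 = 1332 ≡ 6.
  α_i^2 mod 13 = [12, 3, 4, 9, 1].
  S_2 = Σ v_i α_i^2 r_i = 5·12·10 + 8·3·12 + 8·4·2 + 6·9·5 + 12·1·8 = 1318 ≡ 5.
  S = (2, 6, 5) ≠ 0, so r is not a codeword (an error is present).
Step 3: locate the error. For a single error e at position i, S_ℓ = v_i·e·α_i^ℓ, so α_err = S_1/S_0.
  S_0^{−1} = 2^{−1} = 7 (mod 13), so α_err = 6·7 = 42 ≡ 3 = α_4. Error position i = 4.
  Consistency check: S_2/S_1 = 5·11 = 55 ≡ 3 = α_err ✓ (single-error assumption holds).
Step 4: error magnitude e = S_0/v_4 = S_0·∏_{j≠4}(α_4 − α_j) = 2·11 = 22 ≡ 9 (mod 13).
Step 5: correct position 4: c_4 = r_4 − e = 5 − 9 ≡ 9 (mod 13). Hence c = [10, 12, 2, 9, 8].
  Check: interpolating c through the α_i gives m(x) = 1 + 7·x (degree < 2) with m(α_i) = c_i for every i, so c is indeed a codeword.


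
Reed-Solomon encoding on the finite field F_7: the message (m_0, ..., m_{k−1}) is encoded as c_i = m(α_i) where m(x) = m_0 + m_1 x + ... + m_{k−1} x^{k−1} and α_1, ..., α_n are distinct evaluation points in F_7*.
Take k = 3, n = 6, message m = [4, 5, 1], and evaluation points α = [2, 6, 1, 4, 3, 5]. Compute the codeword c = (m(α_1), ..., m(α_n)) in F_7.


c = [4, 0, 3, 5, 0, 5]

Message polynomial: m(x) = 4 + 5·x + 1·x^2 (mod 7).
For each evaluation point α_i, compute m(α_i) mod 7:
  α_1 = 2: Horner steps 1 → 0 → 4, so m(2) = 4.
  α_2 = 6: Horner steps 1 → 4 → 0, so m(6) = 0.
  α_3 = 1: Horner steps 1 → 6 → 3, so m(1) = 3.
  α_4 = 4: Horner steps 1 → 2 → 5, so m(4) = 5.
  α_5 = 3: Horner steps 1 → 1 → 0, so m(3) = 0.
  α_6 = 5: Horner steps 1 → 3 → 5, so m(5) = 5.
Codeword c = [4, 0, 3, 5, 0, 5] ∈ F_7^6.


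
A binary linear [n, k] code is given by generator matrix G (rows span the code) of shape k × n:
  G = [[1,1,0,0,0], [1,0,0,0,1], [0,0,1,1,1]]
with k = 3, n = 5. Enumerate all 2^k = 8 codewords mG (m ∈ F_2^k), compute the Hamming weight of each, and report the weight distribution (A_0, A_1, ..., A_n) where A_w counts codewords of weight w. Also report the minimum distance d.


Weight distribution: A_0 = 1, A_2 = 3, A_3 = 3, A_5 = 1. Minimum distance d = 2.

Enumerate all 2^3 = 8 messages m ∈ F_2^3.
For each, compute codeword c = mG in F_2^5, then tally its weight.
  m = 000 → c = 00000, weight = 0.
  m = 100 → c = 11000, weight = 2.
  m = 010 → c = 10001, weight = 2.
  m = 110 → c = 01001, weight = 2.
  m = 001 → c = 00111, weight = 3.
  m = 101 → c = 11111, weight = 5.
  m = 011 → c = 10110, weight = 3.
  m = 111 → c = 01110, weight = 3.
Tally weights:
  weight 0: 1 codewords.
  weight 2: 3 codewords.
  weight 3: 3 codewords.
  weight 5: 1 codewords.
Minimum distance d = smallest w > 0 with A_w > 0 = 2.
Sanity: Σ A_w = 8 = 2^3 = 8 ✓.


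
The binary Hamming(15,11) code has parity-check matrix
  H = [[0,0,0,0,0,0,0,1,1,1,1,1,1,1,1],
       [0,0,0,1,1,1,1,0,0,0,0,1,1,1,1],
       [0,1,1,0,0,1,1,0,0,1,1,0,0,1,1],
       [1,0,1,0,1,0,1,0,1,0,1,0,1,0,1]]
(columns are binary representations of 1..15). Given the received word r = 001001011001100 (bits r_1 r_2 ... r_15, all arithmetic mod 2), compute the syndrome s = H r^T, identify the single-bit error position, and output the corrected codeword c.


s = (0, 1, 0, 1)^T, error position = 5, corrected codeword c = 001011011001100

Compute s = H r^T mod 2 one row at a time:
  s_1 = 1 + 1 + 0 + 0 + 1 + 1 + 0 + 0 = 4 ≡ 0 (mod 2).
  s_2 = 0 + 0 + 1 + 0 + 1 + 1 + 0 + 0 = 3 ≡ 1 (mod 2).
  s_3 = 0 + 1 + 1 + 0 + 0 + 0 + 0 + 0 = 2 ≡ 0 (mod 2).
  s_4 = 0 + 1 + 0 + 0 + 1 + 0 + 1 + 0 = 3 ≡ 1 (mod 2).
s = (0, 1, 0, 1)^T — this equals column 5 of H (binary 0101), so error is at position 5.
Correct: flip bit 5 of r = 001001011001100 to get c = 001011011001100.


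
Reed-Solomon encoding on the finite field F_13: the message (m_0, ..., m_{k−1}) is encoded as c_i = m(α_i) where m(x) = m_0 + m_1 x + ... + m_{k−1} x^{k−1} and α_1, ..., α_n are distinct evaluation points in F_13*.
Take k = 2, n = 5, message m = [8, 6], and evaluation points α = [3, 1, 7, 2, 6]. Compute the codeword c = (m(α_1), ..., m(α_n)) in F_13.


c = [0, 1, 11, 7, 5]

Message polynomial: m(x) = 8 + 6·x (mod 13).
For each evaluation point α_i, compute m(α_i) mod 13:
  α_1 = 3: Horner steps 6 → 0, so m(3) = 0.
  α_2 = 1: Horner steps 6 → 1, so m(1) = 1.
  α_3 = 7: Horner steps 6 → 11, so m(7) = 11.
  α_4 = 2: Horner steps 6 → 7, so m(2) = 7.
  α_5 = 6: Horner steps 6 → 5, so m(6) = 5.
Codeword c = [0, 1, 11, 7, 5] ∈ F_13^5.


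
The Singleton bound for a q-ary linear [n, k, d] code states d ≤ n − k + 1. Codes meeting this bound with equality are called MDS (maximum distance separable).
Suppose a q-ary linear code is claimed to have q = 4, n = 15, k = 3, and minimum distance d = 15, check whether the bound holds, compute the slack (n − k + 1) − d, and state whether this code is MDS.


Singleton RHS = n − k + 1 = 13, slack = -2, bound violated (no such code; not MDS).

Singleton bound: d ≤ n − k + 1.
Here n = 15, k = 3, so n − k + 1 = 13.
Given d = 15, check d ≤ 13: NO.
Slack = (n − k + 1) − d = -2.
The slack is negative: d = 15 exceeds n − k + 1 = 13 by 2, so the Singleton bound is violated and no linear [15, 3, 15]_4 code can exist. In particular it is not MDS (MDS requires d = n − k + 1 exactly).
Description: the claimed parameters are [15, 3, 15]_4; such a code would be impossible (violates the Singleton bound).


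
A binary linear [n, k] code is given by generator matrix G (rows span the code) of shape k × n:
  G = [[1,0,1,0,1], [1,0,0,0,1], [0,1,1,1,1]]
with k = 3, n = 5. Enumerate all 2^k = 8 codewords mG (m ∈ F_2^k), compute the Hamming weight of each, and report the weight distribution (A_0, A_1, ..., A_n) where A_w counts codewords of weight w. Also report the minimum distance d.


Weight distribution: A_0 = 1, A_1 = 1, A_2 = 1, A_3 = 3, A_4 = 2. Minimum distance d = 1.

Enumerate all 2^3 = 8 messages m ∈ F_2^3.
For each, compute codeword c = mG in F_2^5, then tally its weight.
  m = 000 → c = 00000, weight = 0.
  m = 100 → c = 10101, weight = 3.
  m = 010 → c = 10001, weight = 2.
  m = 110 → c = 00100, weight = 1.
  m = 001 → c = 01111, weight = 4.
  m = 101 → c = 11010, weight = 3.
  m = 011 → c = 11110, weight = 4.
  m = 111 → c = 01011, weight = 3.
Tally weights:
  weight 0: 1 codewords.
  weight 1: 1 codewords.
  weight 2: 1 codewords.
  weight 3: 3 codewords.
  weight 4: 2 codewords.
Minimum distance d = smallest w > 0 with A_w > 0 = 1.
Sanity: Σ A_w = 8 = 2^3 = 8 ✓.


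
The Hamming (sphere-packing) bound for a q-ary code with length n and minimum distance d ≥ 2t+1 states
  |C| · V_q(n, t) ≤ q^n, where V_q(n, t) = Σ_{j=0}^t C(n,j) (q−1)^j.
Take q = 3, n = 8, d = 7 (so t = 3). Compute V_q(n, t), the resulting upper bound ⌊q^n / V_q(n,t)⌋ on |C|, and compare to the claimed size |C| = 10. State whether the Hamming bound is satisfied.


V_q(n, t) = 577, q^n = 6561, Hamming bound = 11, |C| = 10 ≤ bound (satisfied).

Step 1: Compute V_q(n, t) = Σ_{j=0}^3 C(n, j) (q−1)^j.
  j = 0: C(8,0)·(2)^0 = 1·1 = 1.
  j = 1: C(8,1)·(2)^1 = 8·2 = 16.
  j = 2: C(8,2)·(2)^2 = 28·4 = 112.
  j = 3: C(8,3)·(2)^3 = 56·8 = 448.
  V_q(n, t) = 1 + 16 + 112 + 448 = 577.
Step 2: q^n = 3^8 = 6561.
Step 3: Hamming bound ⌊q^n / V_q(n,t)⌋ = ⌊6561/577⌋ = 11.
Step 4: Compare |C| = 10 to 11: satisfied.
The claimed |C| lies below the Hamming bound.


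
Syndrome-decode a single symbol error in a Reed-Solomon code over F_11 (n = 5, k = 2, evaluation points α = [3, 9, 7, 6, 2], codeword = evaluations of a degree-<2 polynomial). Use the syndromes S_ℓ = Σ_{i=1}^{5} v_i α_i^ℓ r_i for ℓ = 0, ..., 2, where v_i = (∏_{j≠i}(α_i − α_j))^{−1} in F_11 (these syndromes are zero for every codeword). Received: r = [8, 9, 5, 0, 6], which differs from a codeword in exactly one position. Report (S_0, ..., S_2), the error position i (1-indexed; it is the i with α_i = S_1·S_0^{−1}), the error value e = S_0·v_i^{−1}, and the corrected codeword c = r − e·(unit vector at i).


S = (10, 5, 8), error at position 4, error magnitude e = 8, c = [8, 9, 5, 3, 6].

Step 1: column multipliers v_i = (∏_{j≠i}(α_i − α_j))^{−1} mod 11.
  i = 1 (α = 3): (3−9)(3−7)(3−6)(3−2) = (−6)·(−4)·(−3)·1 = −72 ≡ 5, so v_1 = 5^{−1} = 9 (mod 11).
  i = 2 (α = 9): (9−3)(9−7)(9−6)(9−2) = 6·2·3·7 = 252 ≡ 10, so v_2 = 10^{−1} = 10 (mod 11).
  i = 3 (α = 7): (7−3)(7−9)(7−6)(7−2) = 4·(−2)·1·5 = −40 ≡ 4, so v_3 = 4^{−1} = 3 (mod 11).
  i = 4 (α = 6): (6−3)(6−9)(6−7)(6−2) = 3·(−3)·(−1)·4 = 36 ≡ 3, so v_4 = 3^{−1} = 4 (mod 11).
  i = 5 (α = 2): (2−3)(2−9)(2−7)(2−6) = (−1)·(−7)·(−5)·(−4) = 140 ≡ 8, so v_5 = 8^{−1} = 7 (mod 11).
  v = [9, 10, 3, 4, 7].
Step 2: syndromes of r = [8, 9, 5, 0, 6] (all sums mod 11).
  S_0 = Σ v_i r_i = 9·8 + 10·9 + 3·5 + 4·0 + 7·6 = 219 ≡ 10.
  S_1 = Σ v_i α_i r_i = 9·3·8 + 10·9·9 + 3·7·5 + 4·6·0 + 7·2·6 = 1215 ≡ 5.
  α_i^2 mod 11 = [9, 4, 5, 3, 4].
  S_2 = Σ v_i α_i^2 r_i = 9·9·8 + 10·4·9 + 3·5·5 + 4·3·0 + 7·4·6 = 1251 ≡ 8.
  S = (10, 5, 8) ≠ 0, so r is not a codeword (an error is present).
Step 3: locate the error. For a single error e at position i, S_ℓ = v_i·e·α_i^ℓ, so α_err = S_1/S_0.
  S_0^{−1} = 10^{−1} = 10 (mod 11), so α_err = 5·10 = 50 ≡ 6 = α_4. Error position i = 4.
  Consistency check: S_2/S_1 = 8·9 = 72 ≡ 6 = α_err ✓ (single-error assumption holds).
Step 4: error magnitude e = S_0/v_4 = S_0·∏_{j≠4}(α_4 − α_j) = 10·3 = 30 ≡ 8 (mod 11).
Step 5: correct position 4: c_4 = r_4 − e = 0 − 8 ≡ 3 (mod 11). Hence c = [8, 9, 5, 3, 6].
  Check: interpolating c through the α_i gives m(x) = 2 + 2·x (degree < 2) with m(α_i) = c_i for every i, so c is indeed a codeword.


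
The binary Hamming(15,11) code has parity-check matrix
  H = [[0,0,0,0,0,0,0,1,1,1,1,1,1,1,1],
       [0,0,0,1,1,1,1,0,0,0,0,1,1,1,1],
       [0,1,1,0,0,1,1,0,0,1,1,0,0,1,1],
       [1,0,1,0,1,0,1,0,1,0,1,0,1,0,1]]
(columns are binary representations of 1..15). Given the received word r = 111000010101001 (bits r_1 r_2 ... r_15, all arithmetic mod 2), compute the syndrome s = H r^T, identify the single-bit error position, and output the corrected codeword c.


s = (0, 0, 0, 1)^T, error position = 1, corrected codeword c = 011000010101001

Compute s = H r^T mod 2 one row at a time:
  s_1 = 1 + 0 + 1 + 0 + 1 + 0 + 0 + 1 = 4 ≡ 0 (mod 2).
  s_2 = 0 + 0 + 0 + 0 + 1 + 0 + 0 + 1 = 2 ≡ 0 (mod 2).
  s_3 = 1 + 1 + 0 + 0 + 1 + 0 + 0 + 1 = 4 ≡ 0 (mod 2).
  s_4 = 1 + 1 + 0 + 0 + 0 + 0 + 0 + 1 = 3 ≡ 1 (mod 2).
s = (0, 0, 0, 1)^T — this equals column 1 of H (binary 0001), so error is at position 1.
Correct: flip bit 1 of r = 111000010101001 to get c = 011000010101001.


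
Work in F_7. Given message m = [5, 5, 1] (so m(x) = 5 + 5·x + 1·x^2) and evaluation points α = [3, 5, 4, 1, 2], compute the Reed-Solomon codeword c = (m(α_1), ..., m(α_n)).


c = [1, 6, 6, 4, 5]

Message polynomial: m(x) = 5 + 5·x + 1·x^2 (mod 7).
For each evaluation point α_i, compute m(α_i) mod 7:
  α_1 = 3: Horner steps 1 → 1 → 1, so m(3) = 1.
  α_2 = 5: Horner steps 1 → 3 → 6, so m(5) = 6.
  α_3 = 4: Horner steps 1 → 2 → 6, so m(4) = 6.
  α_4 = 1: Horner steps 1 → 6 → 4, so m(1) = 4.
  α_5 = 2: Horner steps 1 → 0 → 5, so m(2) = 5.
Codeword c = [1, 6, 6, 4, 5] ∈ F_7^5.


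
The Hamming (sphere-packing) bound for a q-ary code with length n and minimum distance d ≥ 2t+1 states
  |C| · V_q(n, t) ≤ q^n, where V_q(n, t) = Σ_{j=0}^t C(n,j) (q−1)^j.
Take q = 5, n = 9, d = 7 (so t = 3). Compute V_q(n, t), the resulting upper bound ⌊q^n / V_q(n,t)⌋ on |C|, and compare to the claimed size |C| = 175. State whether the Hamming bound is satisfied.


V_q(n, t) = 5989, q^n = 1953125, Hamming bound = 326, |C| = 175 ≤ bound (satisfied).

Step 1: Compute V_q(n, t) = Σ_{j=0}^3 C(n, j) (q−1)^j.
  j = 0: C(9,0)·(4)^0 = 1·1 = 1.
  j = 1: C(9,1)·(4)^1 = 9·4 = 36.
  j = 2: C(9,2)·(4)^2 = 36·16 = 576.
  j = 3: C(9,3)·(4)^3 = 84·64 = 5376.
  V_q(n, t) = 1 + 36 + 576 + 5376 = 5989.
Step 2: q^n = 5^9 = 1953125.
Step 3: Hamming bound ⌊q^n / V_q(n,t)⌋ = ⌊1953125/5989⌋ = 326.
Step 4: Compare |C| = 175 to 326: satisfied.
The claimed |C| lies below the Hamming bound.


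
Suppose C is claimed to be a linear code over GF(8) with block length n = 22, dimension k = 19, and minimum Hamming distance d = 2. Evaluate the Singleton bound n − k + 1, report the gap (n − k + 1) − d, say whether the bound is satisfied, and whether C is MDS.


Singleton RHS = n − k + 1 = 4, slack = 2, bound satisfied, not MDS.

Singleton bound: d ≤ n − k + 1.
Here n = 22, k = 19, so n − k + 1 = 4.
Given d = 2, check d ≤ 4: YES.
Slack = (n − k + 1) − d = 2.
The code is NOT MDS (slack = 2 > 0).
Description: the claimed parameters are [22, 19, 2]_8; such a code would be non-MDS.


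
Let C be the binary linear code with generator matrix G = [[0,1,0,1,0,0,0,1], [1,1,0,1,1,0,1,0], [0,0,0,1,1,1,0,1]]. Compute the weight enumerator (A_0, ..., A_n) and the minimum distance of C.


Weight distribution: A_0 = 1, A_3 = 2, A_4 = 3, A_5 = 2. Minimum distance d = 3.

Enumerate all 2^3 = 8 messages m ∈ F_2^3.
For each, compute codeword c = mG in F_2^8, then tally its weight.
  m = 000 → c = 00000000, weight = 0.
  m = 100 → c = 01010001, weight = 3.
  m = 010 → c = 11011010, weight = 5.
  m = 110 → c = 10001011, weight = 4.
  m = 001 → c = 00011101, weight = 4.
  m = 101 → c = 01001100, weight = 3.
  m = 011 → c = 11000111, weight = 5.
  m = 111 → c = 10010110, weight = 4.
Tally weights:
  weight 0: 1 codewords.
  weight 3: 2 codewords.
  weight 4: 3 codewords.
  weight 5: 2 codewords.
Minimum distance d = smallest w > 0 with A_w > 0 = 3.
Sanity: Σ A_w = 8 = 2^3 = 8 ✓.


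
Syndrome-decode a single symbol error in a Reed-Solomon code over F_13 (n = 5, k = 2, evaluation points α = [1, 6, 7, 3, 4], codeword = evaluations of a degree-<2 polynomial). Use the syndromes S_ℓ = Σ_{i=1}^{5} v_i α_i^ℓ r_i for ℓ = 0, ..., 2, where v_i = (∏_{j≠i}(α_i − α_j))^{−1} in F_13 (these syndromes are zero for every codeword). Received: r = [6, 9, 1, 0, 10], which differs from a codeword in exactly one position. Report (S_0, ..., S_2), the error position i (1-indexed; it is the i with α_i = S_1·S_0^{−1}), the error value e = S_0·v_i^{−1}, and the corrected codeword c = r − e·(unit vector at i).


S = (2, 12, 7), error at position 2, error magnitude e = 5, c = [6, 4, 1, 0, 10].

Step 1: column multipliers v_i = (∏_{j≠i}(α_i − α_j))^{−1} mod 13.
  i = 1 (α = 1): (1−6)(1−7)(1−3)(1−4) = (−5)·(−6)·(−2)·(−3) = 180 ≡ 11, so v_1 = 11^{−1} = 6 (mod 13).
  i = 2 (α = 6): (6−1)(6−7)(6−3)(6−4) = 5·(−1)·3·2 = −30 ≡ 9, so v_2 = 9^{−1} = 3 (mod 13).
  i = 3 (α = 7): (7−1)(7−6)(7−3)(7−4) = 6·1·4·3 = 72 ≡ 7, so v_3 = 7^{−1} = 2 (mod 13).
  i = 4 (α = 3): (3−1)(3−6)(3−7)(3−4) = 2·(−3)·(−4)·(−1) = −24 ≡ 2, so v_4 = 2^{−1} = 7 (mod 13).
  i = 5 (α = 4): (4−1)(4−6)(4−7)(4−3) = 3·(−2)·(−3)·1 = 18 ≡ 5, so v_5 = 5^{−1} = 8 (mod 13).
  v = [6, 3, 2, 7, 8].
Step 2: syndromes of r = [6, 9, 1, 0, 10] (all sums mod 13).
  S_0 = Σ v_i r_i = 6·6 + 3·9 + 2·1 + 7·0 + 8·10 = 145 ≡ 2.
  S_1 = Σ v_i α_i r_i = 6·1·6 + 3·6·9 + 2·7·1 + 7·3·0 + 8·4·10 = 532 ≡ 12.
  α_i^2 mod 13 = [1, 10, 10, 9, 3].
  S_2 = Σ v_i α_i^2 r_i = 6·1·6 + 3·10·9 + 2·10·1 + 7·9·0 + 8·3·10 = 566 ≡ 7.
  S = (2, 12, 7) ≠ 0, so r is not a codeword (an error is present).
Step 3: locate the error. For a single error e at position i, S_ℓ = v_i·e·α_i^ℓ, so α_err = S_1/S_0.
  S_0^{−1} = 2^{−1} = 7 (mod 13), so α_err = 12·7 = 84 ≡ 6 = α_2. Error position i = 2.
  Consistency check: S_2/S_1 = 7·12 = 84 ≡ 6 = α_err ✓ (single-error assumption holds).
Step 4: error magnitude e = S_0/v_2 = S_0·∏_{j≠2}(α_2 − α_j) = 2·9 = 18 ≡ 5 (mod 13).
Step 5: correct position 2: c_2 = r_2 − e = 9 − 5 ≡ 4 (mod 13). Hence c = [6, 4, 1, 0, 10].
  Check: interpolating c through the α_i gives m(x) = 9 + 10·x (degree < 2) with m(α_i) = c_i for every i, so c is indeed a codeword.


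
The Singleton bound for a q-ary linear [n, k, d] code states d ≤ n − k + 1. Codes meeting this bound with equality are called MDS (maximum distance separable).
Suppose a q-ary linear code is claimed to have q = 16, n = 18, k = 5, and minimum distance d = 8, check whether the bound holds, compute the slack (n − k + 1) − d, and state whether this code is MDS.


Singleton RHS = n − k + 1 = 14, slack = 6, bound satisfied, not MDS.

Singleton bound: d ≤ n − k + 1.
Here n = 18, k = 5, so n − k + 1 = 14.
Given d = 8, check d ≤ 14: YES.
Slack = (n − k + 1) − d = 6.
The code is NOT MDS (slack = 6 > 0).
Description: the claimed parameters are [18, 5, 8]_16; such a code would be non-MDS.


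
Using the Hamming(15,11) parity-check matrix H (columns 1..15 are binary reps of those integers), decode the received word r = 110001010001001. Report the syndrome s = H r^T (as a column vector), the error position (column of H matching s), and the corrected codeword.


s = (1, 1, 1, 0)^T, error position = 14, corrected codeword c = 110001010001011

Compute s = H r^T mod 2 one row at a time:
  s_1 = 1 + 0 + 0 + 0 + 1 + 0 + 0 + 1 = 3 ≡ 1 (mod 2).
  s_2 = 0 + 0 + 1 + 0 + 1 + 0 + 0 + 1 = 3 ≡ 1 (mod 2).
  s_3 = 1 + 0 + 1 + 0 + 0 + 0 + 0 + 1 = 3 ≡ 1 (mod 2).
  s_4 = 1 + 0 + 0 + 0 + 0 + 0 + 0 + 1 = 2 ≡ 0 (mod 2).
s = (1, 1, 1, 0)^T — this equals column 14 of H (binary 1110), so error is at position 14.
Correct: flip bit 14 of r = 110001010001001 to get c = 110001010001011.


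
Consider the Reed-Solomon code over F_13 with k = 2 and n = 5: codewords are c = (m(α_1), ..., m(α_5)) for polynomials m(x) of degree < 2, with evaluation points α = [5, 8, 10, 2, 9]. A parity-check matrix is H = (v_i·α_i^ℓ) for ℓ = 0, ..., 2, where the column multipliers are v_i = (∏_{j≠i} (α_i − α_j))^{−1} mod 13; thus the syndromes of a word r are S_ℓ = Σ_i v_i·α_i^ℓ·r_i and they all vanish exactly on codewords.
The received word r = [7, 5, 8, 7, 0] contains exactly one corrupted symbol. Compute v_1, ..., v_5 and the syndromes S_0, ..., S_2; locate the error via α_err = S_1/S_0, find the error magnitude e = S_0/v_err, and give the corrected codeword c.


S = (9, 5, 10), error at position 4, error magnitude e = 11, c = [7, 5, 8, 9, 0].

Step 1: column multipliers v_i = (∏_{j≠i}(α_i − α_j))^{−1} mod 13.
  i = 1 (α = 5): (5−8)(5−10)(5−2)(5−9) = (−3)·(−5)·3·(−4) = −180 ≡ 2, so v_1 = 2^{−1} = 7 (mod 13).
  i = 2 (α = 8): (8−5)(8−10)(8−2)(8−9) = 3·(−2)·6·(−1) = 36 ≡ 10, so v_2 = 10^{−1} = 4 (mod 13).
  i = 3 (α = 10): (10−5)(10−8)(10−2)(10−9) = 5·2·8·1 = 80 ≡ 2, so v_3 = 2^{−1} = 7 (mod 13).
  i = 4 (α = 2): (2−5)(2−8)(2−10)(2−9) = (−3)·(−6)·(−8)·(−7) = 1008 ≡ 7, so v_4 = 7^{−1} = 2 (mod 13).
  i = 5 (α = 9): (9−5)(9−8)(9−10)(9−2) = 4·1·(−1)·7 = −28 ≡ 11, so v_5 = 11^{−1} = 6 (mod 13).
  v = [7, 4, 7, 2, 6].
Step 2: syndromes of r = [7, 5, 8, 7, 0] (all sums mod 13).
  S_0 = Σ v_i r_i = 7·7 + 4·5 + 7·8 + 2·7 + 6·0 = 139 ≡ 9.
  S_1 = Σ v_i α_i r_i = 7·5·7 + 4·8·5 + 7·10·8 + 2·2·7 + 6·9·0 = 993 ≡ 5.
  α_i^2 mod 13 = [12, 12, 9, 4, 3].
  S_2 = Σ v_i α_i^2 r_i = 7·12·7 + 4·12·5 + 7·9·8 + 2·4·7 + 6·3·0 = 1388 ≡ 10.
  S = (9, 5, 10) ≠ 0, so r is not a codeword (an error is present).
Step 3: locate the error. For a single error e at position i, S_ℓ = v_i·e·α_i^ℓ, so α_err = S_1/S_0.
  S_0^{−1} = 9^{−1} = 3 (mod 13), so α_err = 5·3 = 15 ≡ 2 = α_4. Error position i = 4.
  Consistency check: S_2/S_1 = 10·8 = 80 ≡ 2 = α_err ✓ (single-error assumption holds).
Step 4: error magnitude e = S_0/v_4 = S_0·∏_{j≠4}(α_4 − α_j) = 9·7 = 63 ≡ 11 (mod 13).
Step 5: correct position 4: c_4 = r_4 − e = 7 − 11 ≡ 9 (mod 13). Hence c = [7, 5, 8, 9, 0].
  Check: interpolating c through the α_i gives m(x) = 6 + 8·x (degree < 2) with m(α_i) = c_i for every i, so c is indeed a codeword.


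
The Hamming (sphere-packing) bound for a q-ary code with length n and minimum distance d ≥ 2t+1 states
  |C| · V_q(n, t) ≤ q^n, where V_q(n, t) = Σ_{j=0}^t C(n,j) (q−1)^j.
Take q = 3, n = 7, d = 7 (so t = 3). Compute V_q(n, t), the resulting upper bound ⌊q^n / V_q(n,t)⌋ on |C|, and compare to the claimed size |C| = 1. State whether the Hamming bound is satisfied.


V_q(n, t) = 379, q^n = 2187, Hamming bound = 5, |C| = 1 ≤ bound (satisfied).

Step 1: Compute V_q(n, t) = Σ_{j=0}^3 C(n, j) (q−1)^j.
  j = 0: C(7,0)·(2)^0 = 1·1 = 1.
  j = 1: C(7,1)·(2)^1 = 7·2 = 14.
  j = 2: C(7,2)·(2)^2 = 21·4 = 84.
  j = 3: C(7,3)·(2)^3 = 35·8 = 280.
  V_q(n, t) = 1 + 14 + 84 + 280 = 379.
Step 2: q^n = 3^7 = 2187.
Step 3: Hamming bound ⌊q^n / V_q(n,t)⌋ = ⌊2187/379⌋ = 5.
Step 4: Compare |C| = 1 to 5: satisfied.
The claimed |C| lies below the Hamming bound.
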